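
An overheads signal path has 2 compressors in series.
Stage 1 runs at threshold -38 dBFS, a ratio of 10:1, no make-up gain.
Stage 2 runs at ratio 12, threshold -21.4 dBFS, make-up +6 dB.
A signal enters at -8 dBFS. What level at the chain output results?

Stage 1: -8 dBFS is 30 dB over -38 dBFS; at 10:1 that becomes 3 dB over, giving -35 dBFS.
Stage 2: -35 dBFS is at or below the -21.4 dBFS threshold — no compression; make-up brings it to -29 dBFS.

-29 dBFS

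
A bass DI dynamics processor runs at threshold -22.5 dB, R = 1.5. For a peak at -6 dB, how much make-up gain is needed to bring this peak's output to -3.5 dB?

Overshoot 16.5 dB → 16.5/1.5 = 11 dB after compression, so the compressed level is -22.5 + 11 = -11.5 dB.
Make-up = target − compressed = -3.5 − (-11.5) = 8 dB.

8 dB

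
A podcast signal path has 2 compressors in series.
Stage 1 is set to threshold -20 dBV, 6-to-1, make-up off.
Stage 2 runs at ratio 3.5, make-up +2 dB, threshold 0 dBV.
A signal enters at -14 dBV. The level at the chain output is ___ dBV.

-17 dBV

Stage 1: overshoot 6 dB → 6/6 = 1 dB → -19 dBV.
Stage 2: -19 dBV ≤ 0 dBV, so stage 2 doesn't engage; make-up brings it to -17 dBV.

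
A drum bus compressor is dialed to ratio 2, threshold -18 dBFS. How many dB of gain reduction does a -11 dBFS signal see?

-11 dBFS exceeds the threshold by 7 dB.
A 2:1 ratio leaves 3.5 dB of that excess.
Gain reduction = 7 − 3.5 = 3.5 dB.

3.5 dB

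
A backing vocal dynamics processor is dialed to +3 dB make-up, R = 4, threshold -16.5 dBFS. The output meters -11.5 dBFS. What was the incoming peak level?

-8.5 dBFS

Remove make-up: -11.5 − 3 = -14.5 dBFS.
Post-compression overshoot = -14.5 − (-16.5) = 2 dB.
Before 4:1 compression the overshoot was 2 × 4 = 8 dB, so input = -16.5 + 8 = -8.5 dBFS.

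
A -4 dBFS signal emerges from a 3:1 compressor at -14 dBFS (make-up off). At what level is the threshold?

Input is 15 dB above T (since output overshoot × R = input overshoot: (-14 − T)·3 = -4 − T gives T = -19 dBFS).
Check: -19 + (-4 − (-19))/3 = -19 + 5 = -14 dBFS. ✓

-19 dBFS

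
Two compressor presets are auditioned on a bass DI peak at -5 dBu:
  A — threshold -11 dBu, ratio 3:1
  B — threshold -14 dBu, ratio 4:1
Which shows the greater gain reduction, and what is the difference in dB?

B, by 2.75 dB

A: GR = 6 − 6/3 = 4 dB.
B: GR = 9 − 9/4 = 6.75 dB.
B applies 2.75 dB more gain reduction.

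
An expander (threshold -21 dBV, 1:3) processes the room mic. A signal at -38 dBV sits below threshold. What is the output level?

Undershoot = (-21) − (-38) = 17 dB.
At 1:3, that expands to 51 dB under threshold.
Output = -21 − 51 = -72 dBV.

-72 dBV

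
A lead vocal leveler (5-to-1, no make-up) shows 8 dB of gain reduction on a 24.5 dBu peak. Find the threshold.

14.5 dBu

Gain reduction = 24.5 − 16.5 = 8 dB; output overshoot = GR / (R − 1) = 8 / 4 = 2 dB.
Threshold = output − output overshoot = 16.5 − 2 = 14.5 dBu.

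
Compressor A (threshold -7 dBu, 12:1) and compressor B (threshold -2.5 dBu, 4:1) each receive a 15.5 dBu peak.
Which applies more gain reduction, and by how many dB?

A, by 7.125 dB

A: 22.5 dB over, compressed to 1.875 dB over, so 20.625 dB of GR.
B: 18 dB over, compressed to 4.5 dB over, so 13.5 dB of GR.
A reduces 7.125 dB more.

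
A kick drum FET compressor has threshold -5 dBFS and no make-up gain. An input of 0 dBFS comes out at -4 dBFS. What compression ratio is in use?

Input overshoot = 0 − (-5) = 5 dB; output overshoot = -4 − (-5) = 1 dB.
Ratio = 5 / 1 = 5.

5:1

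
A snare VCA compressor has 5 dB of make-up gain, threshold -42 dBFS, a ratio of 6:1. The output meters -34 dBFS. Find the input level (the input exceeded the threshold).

Stripping the +5 dB make-up gives -39 dBFS at the gain stage.
That's 3 dB above the -42 dBFS threshold.
Undo the ratio: input overshoot = 3 × 6 = 18 dB, giving input = -24 dBFS.

-24 dBFS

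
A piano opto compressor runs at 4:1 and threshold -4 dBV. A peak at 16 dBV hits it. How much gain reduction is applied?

16 dBV exceeds the threshold by 20 dB.
At 4:1, output sits 20/4 = 5 dB above threshold.
So the signal is attenuated by 20 − 5 = 15 dB.

15 dB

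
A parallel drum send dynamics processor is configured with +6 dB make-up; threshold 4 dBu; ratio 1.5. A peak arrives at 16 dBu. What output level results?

16 dBu sits 12 dB over threshold.
At 1.5:1 the overshoot is divided by 1.5, leaving 8 dB above threshold.
Output = 4 + 8 = 12 dBu; make-up adds 6 dB, giving 18 dBu.

18 dBu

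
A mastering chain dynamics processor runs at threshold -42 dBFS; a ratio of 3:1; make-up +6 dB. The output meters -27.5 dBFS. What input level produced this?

-16.5 dBFS

Stripping the +6 dB make-up gives -33.5 dBFS at the gain stage.
Post-compression overshoot = -33.5 − (-42) = 8.5 dB.
Input overshoot = R × output overshoot = 25.5 dB → input = -42 + 25.5 = -16.5 dBFS.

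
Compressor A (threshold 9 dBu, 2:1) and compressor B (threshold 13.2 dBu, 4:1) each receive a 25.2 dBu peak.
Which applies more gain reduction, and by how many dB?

B, by 0.9 dB

A: 16.2 dB over, compressed to 8.1 dB over, so 8.1 dB of GR.
B: 12 dB over, compressed to 3 dB over, so 9 dB of GR.
Difference: 0.9 dB in favour of B.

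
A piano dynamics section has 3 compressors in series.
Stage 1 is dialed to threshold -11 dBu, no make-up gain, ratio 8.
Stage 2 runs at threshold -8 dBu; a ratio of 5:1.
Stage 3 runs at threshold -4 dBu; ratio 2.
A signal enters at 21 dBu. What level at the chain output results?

-7.8 dBu

Stage 1: 21 dBu is 32 dB over -11 dBu; at 8:1 that becomes 4 dB over, giving -7 dBu.
Stage 2: overshoot 1 dB → 1/5 = 0.2 dB → -7.8 dBu.
Stage 3: below threshold (-7.8 ≤ -4); passes unchanged; output -7.8 dBu.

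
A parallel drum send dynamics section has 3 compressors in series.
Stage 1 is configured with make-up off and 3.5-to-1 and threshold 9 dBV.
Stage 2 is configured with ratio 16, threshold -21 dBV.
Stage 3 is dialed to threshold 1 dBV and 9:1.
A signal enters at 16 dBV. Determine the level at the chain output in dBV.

-19 dBV

Stage 1: 7 dB above 9 dBV, reduced 3.5:1 to 2 dB above → 11 dBV.
Stage 2: overshoot 32 dB → 32/16 = 2 dB → -19 dBV.
Stage 3: below threshold (-19 ≤ 1); passes unchanged; output -19 dBV.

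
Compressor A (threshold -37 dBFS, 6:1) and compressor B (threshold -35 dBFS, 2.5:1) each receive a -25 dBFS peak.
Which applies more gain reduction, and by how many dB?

A, by 4 dB

A: GR = 12 − 12/6 = 10 dB.
B: GR = 10 − 10/2.5 = 6 dB.
A applies 4 dB more gain reduction.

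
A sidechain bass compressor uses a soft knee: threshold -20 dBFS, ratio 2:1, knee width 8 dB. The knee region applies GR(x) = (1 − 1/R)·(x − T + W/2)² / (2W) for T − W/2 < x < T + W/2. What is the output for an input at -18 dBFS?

x − T + W/2 = -18 − (-20) + 4 = 6.
GR = (1 − 1/2) × 6² / 16 = 0.5 × 36 / 16 = 1.125 dB.
Output = -18 − 1.125 = -19.125 dBFS.

-19.125 dBFS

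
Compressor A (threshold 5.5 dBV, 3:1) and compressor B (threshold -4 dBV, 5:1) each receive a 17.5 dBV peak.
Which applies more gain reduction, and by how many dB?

B, by 9.2 dB

A: overshoot 12 dB → output overshoot 4 dB → GR 8 dB.
B: overshoot 21.5 dB → output overshoot 4.3 dB → GR 17.2 dB.
B reduces 9.2 dB more.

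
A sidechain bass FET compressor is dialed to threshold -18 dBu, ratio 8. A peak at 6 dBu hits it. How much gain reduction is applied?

21 dB

6 dBu exceeds the threshold by 24 dB.
After 8:1 compression the overshoot becomes 24/8 = 3 dB.
So the signal is attenuated by 24 − 3 = 21 dB.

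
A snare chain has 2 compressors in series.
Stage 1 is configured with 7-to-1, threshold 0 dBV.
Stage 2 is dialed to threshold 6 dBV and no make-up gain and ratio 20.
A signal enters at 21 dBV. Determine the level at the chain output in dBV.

3 dBV

Stage 1: overshoot 21 dB → 21/7 = 3 dB → 3 dBV.
Stage 2: 3 dBV ≤ 6 dBV, so stage 2 doesn't engage; output 3 dBV.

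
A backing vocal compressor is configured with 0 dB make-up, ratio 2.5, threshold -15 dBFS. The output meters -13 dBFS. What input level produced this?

That's 2 dB above the -15 dBFS threshold.
Input overshoot = R × output overshoot = 5 dB → input = -15 + 5 = -10 dBFS.

-10 dBFS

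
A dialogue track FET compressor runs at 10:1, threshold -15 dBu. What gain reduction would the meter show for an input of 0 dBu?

Overshoot = 0 − (-15) = 15 dB.
A 10:1 ratio leaves 1.5 dB of that excess.
GR = overshoot in − overshoot out = 15 − 1.5 = 13.5 dB.

13.5 dB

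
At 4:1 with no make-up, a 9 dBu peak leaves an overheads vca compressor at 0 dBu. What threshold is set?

-3 dBu

Input is 12 dB above T (since output overshoot × R = input overshoot: (0 − T)·4 = 9 − T gives T = -3 dBu).
Check: -3 + (9 − (-3))/4 = -3 + 3 = 0 dBu. ✓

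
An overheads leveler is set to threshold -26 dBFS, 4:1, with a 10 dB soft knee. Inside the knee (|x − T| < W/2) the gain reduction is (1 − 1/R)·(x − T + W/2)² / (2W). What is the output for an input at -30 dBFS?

-30.0375 dBFS

x − T + W/2 = -30 − (-26) + 5 = 1.
GR = (1 − 1/4) × 1² / 20 = 0.75 × 1 / 20 = 0.0375 dB.
Output = -30 − 0.0375 = -30.0375 dBFS.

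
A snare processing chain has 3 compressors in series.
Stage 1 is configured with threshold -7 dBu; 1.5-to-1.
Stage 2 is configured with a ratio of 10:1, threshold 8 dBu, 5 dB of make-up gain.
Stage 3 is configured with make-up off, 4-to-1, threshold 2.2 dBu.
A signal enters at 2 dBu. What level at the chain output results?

2.65 dBu

Stage 1: 9 dB above -7 dBu, reduced 1.5:1 to 6 dB above → -1 dBu.
Stage 2: -1 dBu ≤ 8 dBu, so stage 2 doesn't engage; make-up brings it to 4 dBu.
Stage 3: 1.8 dB above 2.2 dBu, reduced 4:1 to 0.45 dB above → 2.65 dBu.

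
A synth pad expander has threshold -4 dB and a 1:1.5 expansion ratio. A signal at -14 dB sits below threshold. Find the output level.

Undershoot = (-4) − (-14) = 10 dB.
At 1:1.5, that expands to 15 dB under threshold.
Output = -4 − 15 = -19 dB.

-19 dB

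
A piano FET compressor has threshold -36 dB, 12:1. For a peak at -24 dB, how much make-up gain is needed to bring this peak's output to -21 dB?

14 dB

Without make-up, output = threshold + overshoot/12 = -36 + 1 = -35 dB.
Gap to target: 14 dB.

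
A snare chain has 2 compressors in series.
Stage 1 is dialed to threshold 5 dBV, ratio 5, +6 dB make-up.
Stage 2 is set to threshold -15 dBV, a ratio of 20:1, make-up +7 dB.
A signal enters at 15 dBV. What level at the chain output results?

-6.6 dBV

Stage 1: 10 dB above 5 dBV, reduced 5:1 to 2 dB above → 7 dBV; +6 dB make-up → 13 dBV.
Stage 2: 13 dBV is 28 dB over -15 dBV; at 20:1 that becomes 1.4 dB over, giving -13.6 dBV; +7 dB make-up → -6.6 dBV.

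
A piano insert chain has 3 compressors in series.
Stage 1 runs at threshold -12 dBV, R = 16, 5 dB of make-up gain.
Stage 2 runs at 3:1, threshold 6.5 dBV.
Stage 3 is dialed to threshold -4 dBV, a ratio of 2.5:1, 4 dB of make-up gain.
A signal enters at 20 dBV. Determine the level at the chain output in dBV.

-1 dBV

Stage 1: 20 dBV is 32 dB over -12 dBV; at 16:1 that becomes 2 dB over, giving -10 dBV; +5 dB make-up → -5 dBV.
Stage 2: -5 dBV is at or below the 6.5 dBV threshold — no compression; output -5 dBV.
Stage 3: below threshold (-5 ≤ -4); passes unchanged; make-up brings it to -1 dBV.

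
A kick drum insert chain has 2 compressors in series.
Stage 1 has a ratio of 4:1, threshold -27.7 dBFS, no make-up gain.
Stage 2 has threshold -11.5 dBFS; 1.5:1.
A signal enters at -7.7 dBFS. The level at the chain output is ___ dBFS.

-22.7 dBFS

Stage 1: -7.7 dBFS is 20 dB over -27.7 dBFS; at 4:1 that becomes 5 dB over, giving -22.7 dBFS.
Stage 2: -22.7 dBFS is at or below the -11.5 dBFS threshold — no compression; output -22.7 dBFS.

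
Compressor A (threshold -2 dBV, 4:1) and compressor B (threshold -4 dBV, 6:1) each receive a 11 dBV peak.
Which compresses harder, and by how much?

A: 13 dB over, compressed to 3.25 dB over, so 9.75 dB of GR.
B: 15 dB over, compressed to 2.5 dB over, so 12.5 dB of GR.
B applies 2.75 dB more gain reduction.

B, by 2.75 dB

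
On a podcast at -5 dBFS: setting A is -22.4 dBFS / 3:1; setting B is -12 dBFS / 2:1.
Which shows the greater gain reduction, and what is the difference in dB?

A, by 8.1 dB

A: overshoot 17.4 dB → output overshoot 5.8 dB → GR 11.6 dB.
B: overshoot 7 dB → output overshoot 3.5 dB → GR 3.5 dB.
Difference: 8.1 dB in favour of A.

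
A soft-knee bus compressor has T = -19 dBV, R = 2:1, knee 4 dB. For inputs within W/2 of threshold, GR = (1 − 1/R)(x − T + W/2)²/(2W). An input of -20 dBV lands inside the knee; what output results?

-20.0625 dBV

x − T + W/2 = -20 − (-19) + 2 = 1.
GR = (1 − 1/2) × 1² / 8 = 0.5 × 1 / 8 = 0.0625 dB.
Output = -20 − 0.0625 = -20.0625 dBV.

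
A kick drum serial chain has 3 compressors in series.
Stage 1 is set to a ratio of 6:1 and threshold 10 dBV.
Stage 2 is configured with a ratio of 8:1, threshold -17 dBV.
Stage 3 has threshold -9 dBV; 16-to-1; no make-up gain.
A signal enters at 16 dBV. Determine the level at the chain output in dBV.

Stage 1: overshoot 6 dB → 6/6 = 1 dB → 11 dBV.
Stage 2: 11 dBV is 28 dB over -17 dBV; at 8:1 that becomes 3.5 dB over, giving -13.5 dBV.
Stage 3: -13.5 dBV ≤ -9 dBV, so stage 3 doesn't engage; output -13.5 dBV.

-13.5 dBV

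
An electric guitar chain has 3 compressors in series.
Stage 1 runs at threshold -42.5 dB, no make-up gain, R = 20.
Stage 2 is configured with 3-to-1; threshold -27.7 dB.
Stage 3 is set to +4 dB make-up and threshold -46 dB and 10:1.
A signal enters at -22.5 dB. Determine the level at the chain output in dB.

-41.55 dB

Stage 1: overshoot 20 dB → 20/20 = 1 dB → -41.5 dB.
Stage 2: -41.5 dB is at or below the -27.7 dB threshold — no compression; output -41.5 dB.
Stage 3: -41.5 dB is 4.5 dB over -46 dB; at 10:1 that becomes 0.45 dB over, giving -45.55 dB; +4 dB make-up → -41.55 dB.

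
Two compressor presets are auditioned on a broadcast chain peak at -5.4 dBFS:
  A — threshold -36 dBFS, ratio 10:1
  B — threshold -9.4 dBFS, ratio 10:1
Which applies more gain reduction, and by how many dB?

A: 30.6 dB over, compressed to 3.06 dB over, so 27.54 dB of GR.
B: 4 dB over, compressed to 0.4 dB over, so 3.6 dB of GR.
A reduces 23.94 dB more.

A, by 23.94 dB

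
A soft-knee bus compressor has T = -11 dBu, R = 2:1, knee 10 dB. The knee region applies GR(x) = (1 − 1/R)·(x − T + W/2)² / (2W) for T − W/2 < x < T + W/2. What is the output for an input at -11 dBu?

x − T + W/2 = -11 − (-11) + 5 = 5.
GR = (1 − 1/2) × 5² / 20 = 0.5 × 25 / 20 = 0.625 dB.
Output = -11 − 0.625 = -11.625 dBu.

-11.625 dBu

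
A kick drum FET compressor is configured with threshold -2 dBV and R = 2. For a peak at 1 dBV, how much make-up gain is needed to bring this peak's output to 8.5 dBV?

9 dB

Without make-up, output = threshold + overshoot/2 = -2 + 1.5 = -0.5 dBV.
Gap to target: 9 dB.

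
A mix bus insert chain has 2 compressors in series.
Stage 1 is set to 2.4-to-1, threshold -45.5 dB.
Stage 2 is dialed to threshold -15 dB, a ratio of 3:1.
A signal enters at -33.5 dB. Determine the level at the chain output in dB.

-40.5 dB

Stage 1: -33.5 dB is 12 dB over -45.5 dB; at 2.4:1 that becomes 5 dB over, giving -40.5 dB.
Stage 2: -40.5 dB ≤ -15 dB, so stage 2 doesn't engage; output -40.5 dB.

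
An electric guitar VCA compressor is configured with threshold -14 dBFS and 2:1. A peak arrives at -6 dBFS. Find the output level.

Overshoot: -6 − (-14) = 8 dB.
At 2:1 the overshoot is divided by 2, leaving 4 dB above threshold.
That puts the output at -10 dBFS.

-10 dBFS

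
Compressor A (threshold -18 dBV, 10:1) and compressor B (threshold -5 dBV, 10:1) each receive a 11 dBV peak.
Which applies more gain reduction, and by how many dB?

A, by 11.7 dB

A: GR = 29 − 29/10 = 26.1 dB.
B: GR = 16 − 16/10 = 14.4 dB.
A applies 11.7 dB more gain reduction.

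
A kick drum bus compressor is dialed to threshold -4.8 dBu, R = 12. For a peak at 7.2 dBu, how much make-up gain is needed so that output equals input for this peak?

11 dB

The peak compresses to -4.8 + 12/12 = -3.8 dBu.
To reach 7.2 dBu requires 7.2 − (-3.8) = 11 dB of make-up.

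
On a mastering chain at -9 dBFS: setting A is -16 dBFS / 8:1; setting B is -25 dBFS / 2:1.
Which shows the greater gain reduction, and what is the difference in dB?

B, by 1.875 dB

A: 7 dB over, compressed to 0.875 dB over, so 6.125 dB of GR.
B: 16 dB over, compressed to 8 dB over, so 8 dB of GR.
B reduces 1.875 dB more.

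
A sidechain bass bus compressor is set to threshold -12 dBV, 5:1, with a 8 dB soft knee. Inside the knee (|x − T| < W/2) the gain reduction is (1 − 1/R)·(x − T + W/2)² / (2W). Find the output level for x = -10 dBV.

x − T + W/2 = -10 − (-12) + 4 = 6.
GR = (1 − 1/5) × 6² / 16 = 0.8 × 36 / 16 = 1.8 dB.
Output = -10 − 1.8 = -11.8 dBV.

-11.8 dBV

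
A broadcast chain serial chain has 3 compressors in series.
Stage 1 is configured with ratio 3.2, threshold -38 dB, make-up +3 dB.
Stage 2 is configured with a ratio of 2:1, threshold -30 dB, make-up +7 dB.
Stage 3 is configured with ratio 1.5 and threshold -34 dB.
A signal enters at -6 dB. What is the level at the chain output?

-25 dB

Stage 1: overshoot 32 dB → 32/3.2 = 10 dB → -28 dB; +3 dB make-up → -25 dB.
Stage 2: -25 dB is 5 dB over -30 dB; at 2:1 that becomes 2.5 dB over, giving -27.5 dB; +7 dB make-up → -20.5 dB.
Stage 3: overshoot 13.5 dB → 13.5/1.5 = 9 dB → -25 dB.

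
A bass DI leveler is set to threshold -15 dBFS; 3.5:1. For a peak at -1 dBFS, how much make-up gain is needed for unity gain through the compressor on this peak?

10 dB

The peak compresses to -15 + 14/3.5 = -11 dBFS.
To reach -1 dBFS requires -1 − (-11) = 10 dB of make-up.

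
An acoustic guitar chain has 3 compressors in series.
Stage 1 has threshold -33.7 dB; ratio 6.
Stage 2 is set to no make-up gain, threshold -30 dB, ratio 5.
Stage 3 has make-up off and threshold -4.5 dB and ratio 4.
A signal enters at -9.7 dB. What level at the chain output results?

-29.94 dB

Stage 1: 24 dB above -33.7 dB, reduced 6:1 to 4 dB above → -29.7 dB.
Stage 2: -29.7 dB is 0.3 dB over -30 dB; at 5:1 that becomes 0.06 dB over, giving -29.94 dB.
Stage 3: below threshold (-29.94 ≤ -4.5); passes unchanged; output -29.94 dB.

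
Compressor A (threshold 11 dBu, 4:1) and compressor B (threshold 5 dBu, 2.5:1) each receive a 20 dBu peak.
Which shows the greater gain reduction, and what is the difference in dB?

B, by 2.25 dB

A: 9 dB over, compressed to 2.25 dB over, so 6.75 dB of GR.
B: 15 dB over, compressed to 6 dB over, so 9 dB of GR.
B reduces 2.25 dB more.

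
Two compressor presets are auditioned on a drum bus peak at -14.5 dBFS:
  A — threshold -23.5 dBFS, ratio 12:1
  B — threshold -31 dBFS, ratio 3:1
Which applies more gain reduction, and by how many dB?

B, by 2.75 dB

A: 9 dB over, compressed to 0.75 dB over, so 8.25 dB of GR.
B: 16.5 dB over, compressed to 5.5 dB over, so 11 dB of GR.
B applies 2.75 dB more gain reduction.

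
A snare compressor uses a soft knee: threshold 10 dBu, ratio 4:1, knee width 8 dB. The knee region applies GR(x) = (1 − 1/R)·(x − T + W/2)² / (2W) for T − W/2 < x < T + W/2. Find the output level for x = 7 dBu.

x − T + W/2 = 7 − 10 + 4 = 1.
GR = (1 − 1/4) × 1² / 16 = 0.75 × 1 / 16 = 0.046875 dB.
Output = 7 − 0.046875 = 6.953125 dBu.

6.953125 dBu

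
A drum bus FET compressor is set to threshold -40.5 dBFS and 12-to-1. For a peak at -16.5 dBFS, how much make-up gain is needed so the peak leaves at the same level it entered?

Overshoot 24 dB → 24/12 = 2 dB after compression, so the compressed level is -40.5 + 2 = -38.5 dBFS.
Make-up = target − compressed = -16.5 − (-38.5) = 22 dB.

22 dB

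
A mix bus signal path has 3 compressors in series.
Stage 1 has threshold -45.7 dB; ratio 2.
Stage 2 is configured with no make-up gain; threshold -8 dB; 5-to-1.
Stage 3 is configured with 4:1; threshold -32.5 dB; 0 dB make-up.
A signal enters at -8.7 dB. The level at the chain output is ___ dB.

-31.175 dB

Stage 1: overshoot 37 dB → 37/2 = 18.5 dB → -27.2 dB.
Stage 2: below threshold (-27.2 ≤ -8); passes unchanged; output -27.2 dB.
Stage 3: overshoot 5.3 dB → 5.3/4 = 1.325 dB → -31.175 dB.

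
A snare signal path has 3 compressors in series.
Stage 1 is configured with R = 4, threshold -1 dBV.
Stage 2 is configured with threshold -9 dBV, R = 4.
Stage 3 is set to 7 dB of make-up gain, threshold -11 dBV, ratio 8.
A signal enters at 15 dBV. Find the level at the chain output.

Stage 1: 16 dB above -1 dBV, reduced 4:1 to 4 dB above → 3 dBV.
Stage 2: overshoot 12 dB → 12/4 = 3 dB → -6 dBV.
Stage 3: 5 dB above -11 dBV, reduced 8:1 to 0.625 dB above → -10.375 dBV; +7 dB make-up → -3.375 dBV.

-3.375 dBV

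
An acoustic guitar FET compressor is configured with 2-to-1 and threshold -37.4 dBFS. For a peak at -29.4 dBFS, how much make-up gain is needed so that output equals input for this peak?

4 dB

Without make-up, output = threshold + overshoot/2 = -37.4 + 4 = -33.4 dBFS.
Gap to target: 4 dB.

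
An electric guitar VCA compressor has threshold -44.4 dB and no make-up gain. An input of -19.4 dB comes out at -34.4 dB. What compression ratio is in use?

2.5:1

Input overshoot = -19.4 − (-44.4) = 25 dB; output overshoot = -34.4 − (-44.4) = 10 dB.
Ratio = 25 / 10 = 2.5.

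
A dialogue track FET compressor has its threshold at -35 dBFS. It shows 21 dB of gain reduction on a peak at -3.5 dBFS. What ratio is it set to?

Input overshoot = -3.5 − (-35) = 31.5 dB.
Output overshoot = 31.5 − 21 = 10.5 dB.
Ratio = input overshoot / output overshoot = 31.5 / 10.5 = 3.

3:1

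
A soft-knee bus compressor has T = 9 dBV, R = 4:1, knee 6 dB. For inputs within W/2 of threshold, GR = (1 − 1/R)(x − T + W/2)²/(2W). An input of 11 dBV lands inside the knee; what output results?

9.4375 dBV

x − T + W/2 = 11 − 9 + 3 = 5.
GR = (1 − 1/4) × 5² / 12 = 0.75 × 25 / 12 = 1.5625 dB.
Output = 11 − 1.5625 = 9.4375 dBV.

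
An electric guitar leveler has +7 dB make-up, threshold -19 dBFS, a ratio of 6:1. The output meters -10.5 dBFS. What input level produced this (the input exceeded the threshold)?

-10 dBFS

Remove make-up: -10.5 − 7 = -17.5 dBFS.
That's 1.5 dB above the -19 dBFS threshold.
Input overshoot = R × output overshoot = 9 dB → input = -19 + 9 = -10 dBFS.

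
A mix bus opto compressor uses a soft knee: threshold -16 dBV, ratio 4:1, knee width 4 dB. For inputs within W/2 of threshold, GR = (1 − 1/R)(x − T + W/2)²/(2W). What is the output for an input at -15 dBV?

-15.84375 dBV

x − T + W/2 = -15 − (-16) + 2 = 3.
GR = (1 − 1/4) × 3² / 8 = 0.75 × 9 / 8 = 0.84375 dB.
Output = -15 − 0.84375 = -15.84375 dBV.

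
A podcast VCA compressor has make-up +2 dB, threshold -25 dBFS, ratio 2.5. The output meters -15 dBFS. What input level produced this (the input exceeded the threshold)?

Before make-up, the level was -15 − 2 = -17 dBFS.
Post-compression overshoot = -17 − (-25) = 8 dB.
Input overshoot = R × output overshoot = 20 dB → input = -25 + 20 = -5 dBFS.

-5 dBFS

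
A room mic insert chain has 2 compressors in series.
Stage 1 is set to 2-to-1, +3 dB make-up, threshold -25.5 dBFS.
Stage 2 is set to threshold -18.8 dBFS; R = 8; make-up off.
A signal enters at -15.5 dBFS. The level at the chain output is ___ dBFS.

Stage 1: overshoot 10 dB → 10/2 = 5 dB → -20.5 dBFS; +3 dB make-up → -17.5 dBFS.
Stage 2: overshoot 1.3 dB → 1.3/8 = 0.1625 dB → -18.6375 dBFS.

-18.6375 dBFS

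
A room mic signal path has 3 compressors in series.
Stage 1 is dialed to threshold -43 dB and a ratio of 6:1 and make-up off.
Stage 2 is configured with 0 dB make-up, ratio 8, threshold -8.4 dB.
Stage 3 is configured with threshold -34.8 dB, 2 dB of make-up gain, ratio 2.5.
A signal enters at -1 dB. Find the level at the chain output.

Stage 1: overshoot 42 dB → 42/6 = 7 dB → -36 dB.
Stage 2: -36 dB is at or below the -8.4 dB threshold — no compression; output -36 dB.
Stage 3: -36 dB is at or below the -34.8 dB threshold — no compression; make-up brings it to -34 dB.

-34 dB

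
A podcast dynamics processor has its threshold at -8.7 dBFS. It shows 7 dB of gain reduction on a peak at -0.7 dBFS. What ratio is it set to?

Input overshoot = -0.7 − (-8.7) = 8 dB.
Output overshoot = 8 − 7 = 1 dB.
Ratio = input overshoot / output overshoot = 8 / 1 = 8.

8:1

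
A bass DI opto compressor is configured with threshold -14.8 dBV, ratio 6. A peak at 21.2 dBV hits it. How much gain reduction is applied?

Overshoot = 21.2 − (-14.8) = 36 dB.
At 6:1, output sits 36/6 = 6 dB above threshold.
Gain reduction = 36 − 6 = 30 dB.

30 dB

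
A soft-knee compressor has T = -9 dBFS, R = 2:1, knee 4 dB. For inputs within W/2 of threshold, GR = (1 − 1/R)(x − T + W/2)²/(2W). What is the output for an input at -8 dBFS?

-8.5625 dBFS

x − T + W/2 = -8 − (-9) + 2 = 3.
GR = (1 − 1/2) × 3² / 8 = 0.5 × 9 / 8 = 0.5625 dB.
Output = -8 − 0.5625 = -8.5625 dBFS.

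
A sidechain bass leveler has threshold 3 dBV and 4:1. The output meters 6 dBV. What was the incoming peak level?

15 dBV

That's 3 dB above the 3 dBV threshold.
Undo the ratio: input overshoot = 3 × 4 = 12 dB, giving input = 15 dBV.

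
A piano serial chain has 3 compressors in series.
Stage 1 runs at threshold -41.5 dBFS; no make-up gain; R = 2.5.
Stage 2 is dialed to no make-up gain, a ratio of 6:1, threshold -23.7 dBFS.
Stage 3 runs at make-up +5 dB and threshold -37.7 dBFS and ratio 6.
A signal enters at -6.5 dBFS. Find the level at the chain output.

Stage 1: 35 dB above -41.5 dBFS, reduced 2.5:1 to 14 dB above → -27.5 dBFS.
Stage 2: below threshold (-27.5 ≤ -23.7); passes unchanged; output -27.5 dBFS.
Stage 3: overshoot 10.2 dB → 10.2/6 = 1.7 dB → -36 dBFS; +5 dB make-up → -31 dBFS.

-31 dBFS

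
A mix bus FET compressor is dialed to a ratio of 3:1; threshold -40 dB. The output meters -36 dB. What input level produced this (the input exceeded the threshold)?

The compressed level sits -36 − (-40) = 4 dB over threshold.
Undo the ratio: input overshoot = 4 × 3 = 12 dB, giving input = -28 dB.

-28 dB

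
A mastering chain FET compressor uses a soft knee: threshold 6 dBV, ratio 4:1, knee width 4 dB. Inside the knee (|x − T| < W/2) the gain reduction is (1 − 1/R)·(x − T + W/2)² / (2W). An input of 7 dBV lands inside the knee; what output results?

6.15625 dBV

x − T + W/2 = 7 − 6 + 2 = 3.
GR = (1 − 1/4) × 3² / 8 = 0.75 × 9 / 8 = 0.84375 dB.
Output = 7 − 0.84375 = 6.15625 dBV.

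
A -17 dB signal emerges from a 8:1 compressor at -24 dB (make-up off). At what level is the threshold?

Input is 8 dB above T (since output overshoot × R = input overshoot: (-24 − T)·8 = -17 − T gives T = -25 dB).
Check: -25 + (-17 − (-25))/8 = -25 + 1 = -24 dB. ✓

-25 dB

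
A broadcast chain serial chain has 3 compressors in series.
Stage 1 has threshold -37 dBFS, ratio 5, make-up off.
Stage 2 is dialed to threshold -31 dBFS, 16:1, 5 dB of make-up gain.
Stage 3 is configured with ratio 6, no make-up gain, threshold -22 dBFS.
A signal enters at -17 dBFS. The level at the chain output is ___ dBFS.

Stage 1: -17 dBFS is 20 dB over -37 dBFS; at 5:1 that becomes 4 dB over, giving -33 dBFS.
Stage 2: below threshold (-33 ≤ -31); passes unchanged; make-up brings it to -28 dBFS.
Stage 3: -28 dBFS ≤ -22 dBFS, so stage 3 doesn't engage; output -28 dBFS.

-28 dBFS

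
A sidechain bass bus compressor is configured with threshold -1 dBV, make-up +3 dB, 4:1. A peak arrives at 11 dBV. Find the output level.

5 dBV

Overshoot: 11 − (-1) = 12 dB.
4:1 compression reduces that to 12/4 = 3 dB over.
Output = -1 + 3 = 2 dBV; make-up adds 3 dB, giving 5 dBV.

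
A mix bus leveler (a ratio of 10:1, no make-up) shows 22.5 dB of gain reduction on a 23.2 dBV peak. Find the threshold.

Let T be the threshold. Output overshoot = (input overshoot)/R, so 0.7 − T = (23.2 − T)/10.
10·(0.7 − T) = 23.2 − T → 9·T = 7 − 23.2 = -16.2.
T = -16.2/9 = -1.8 dBV.

-1.8 dBV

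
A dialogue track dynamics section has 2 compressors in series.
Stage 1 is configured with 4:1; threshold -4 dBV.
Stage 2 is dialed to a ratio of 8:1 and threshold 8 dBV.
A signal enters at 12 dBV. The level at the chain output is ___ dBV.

Stage 1: 12 dBV is 16 dB over -4 dBV; at 4:1 that becomes 4 dB over, giving 0 dBV.
Stage 2: 0 dBV is at or below the 8 dBV threshold — no compression; output 0 dBV.

0 dBV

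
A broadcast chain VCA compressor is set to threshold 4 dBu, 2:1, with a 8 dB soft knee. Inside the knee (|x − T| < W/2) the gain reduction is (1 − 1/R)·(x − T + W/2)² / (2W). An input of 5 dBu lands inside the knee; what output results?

4.21875 dBu

x − T + W/2 = 5 − 4 + 4 = 5.
GR = (1 − 1/2) × 5² / 16 = 0.5 × 25 / 16 = 0.78125 dB.
Output = 5 − 0.78125 = 4.21875 dBu.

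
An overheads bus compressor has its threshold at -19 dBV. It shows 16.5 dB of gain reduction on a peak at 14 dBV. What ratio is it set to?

2:1

Input overshoot = 14 − (-19) = 33 dB.
Output overshoot = 33 − 16.5 = 16.5 dB.
Ratio = input overshoot / output overshoot = 33 / 16.5 = 2.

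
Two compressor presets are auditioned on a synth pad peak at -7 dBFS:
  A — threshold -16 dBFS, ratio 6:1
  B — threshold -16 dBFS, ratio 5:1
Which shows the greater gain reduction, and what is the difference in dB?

A: GR = 9 − 9/6 = 7.5 dB.
B: GR = 9 − 9/5 = 7.2 dB.
Difference: 0.3 dB in favour of A.

A, by 0.3 dB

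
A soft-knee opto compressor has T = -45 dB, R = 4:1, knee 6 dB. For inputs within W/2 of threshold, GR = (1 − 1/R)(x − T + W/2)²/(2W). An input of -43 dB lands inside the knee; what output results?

x − T + W/2 = -43 − (-45) + 3 = 5.
GR = (1 − 1/4) × 5² / 12 = 0.75 × 25 / 12 = 1.5625 dB.
Output = -43 − 1.5625 = -44.5625 dB.

-44.5625 dB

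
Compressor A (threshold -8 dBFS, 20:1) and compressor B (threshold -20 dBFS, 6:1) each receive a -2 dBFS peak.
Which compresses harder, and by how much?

A: overshoot 6 dB → output overshoot 0.3 dB → GR 5.7 dB.
B: overshoot 18 dB → output overshoot 3 dB → GR 15 dB.
B reduces 9.3 dB more.

B, by 9.3 dB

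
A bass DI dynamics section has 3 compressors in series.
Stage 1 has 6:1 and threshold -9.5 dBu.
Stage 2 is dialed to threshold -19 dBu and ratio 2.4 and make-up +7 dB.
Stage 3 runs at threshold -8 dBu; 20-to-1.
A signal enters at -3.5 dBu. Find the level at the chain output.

-7.98125 dBu

Stage 1: overshoot 6 dB → 6/6 = 1 dB → -8.5 dBu.
Stage 2: -8.5 dBu is 10.5 dB over -19 dBu; at 2.4:1 that becomes 4.375 dB over, giving -14.625 dBu; +7 dB make-up → -7.625 dBu.
Stage 3: 0.375 dB above -8 dBu, reduced 20:1 to 0.01875 dB above → -7.98125 dBu.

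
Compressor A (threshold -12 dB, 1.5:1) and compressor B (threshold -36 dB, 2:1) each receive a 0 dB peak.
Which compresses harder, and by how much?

A: 12 dB over, compressed to 8 dB over, so 4 dB of GR.
B: 36 dB over, compressed to 18 dB over, so 18 dB of GR.
Difference: 14 dB in favour of B.

B, by 14 dB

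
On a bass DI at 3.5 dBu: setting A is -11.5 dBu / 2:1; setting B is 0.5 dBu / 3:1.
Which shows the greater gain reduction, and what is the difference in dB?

A, by 5.5 dB

A: GR = 15 − 15/2 = 7.5 dB.
B: GR = 3 − 3/3 = 2 dB.
A applies 5.5 dB more gain reduction.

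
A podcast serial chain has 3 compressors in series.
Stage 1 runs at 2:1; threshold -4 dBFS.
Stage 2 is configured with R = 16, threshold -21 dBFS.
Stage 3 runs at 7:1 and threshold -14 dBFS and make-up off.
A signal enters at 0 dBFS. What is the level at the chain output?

Stage 1: overshoot 4 dB → 4/2 = 2 dB → -2 dBFS.
Stage 2: -2 dBFS is 19 dB over -21 dBFS; at 16:1 that becomes 1.1875 dB over, giving -19.8125 dBFS.
Stage 3: -19.8125 dBFS is at or below the -14 dBFS threshold — no compression; output -19.8125 dBFS.

-19.8125 dBFS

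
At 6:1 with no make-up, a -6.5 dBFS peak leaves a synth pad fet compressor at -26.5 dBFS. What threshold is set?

Input is 24 dB above T (since output overshoot × R = input overshoot: (-26.5 − T)·6 = -6.5 − T gives T = -30.5 dBFS).
Check: -30.5 + (-6.5 − (-30.5))/6 = -30.5 + 4 = -26.5 dBFS. ✓

-30.5 dBFS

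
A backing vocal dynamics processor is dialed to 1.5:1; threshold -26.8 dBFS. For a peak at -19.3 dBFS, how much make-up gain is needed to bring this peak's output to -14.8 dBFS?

The peak compresses to -26.8 + 7.5/1.5 = -21.8 dBFS.
To reach -14.8 dBFS requires -14.8 − (-21.8) = 7 dB of make-up.

7 dB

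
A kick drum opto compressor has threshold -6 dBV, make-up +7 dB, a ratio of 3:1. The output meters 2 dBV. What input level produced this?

Before make-up, the level was 2 − 7 = -5 dBV.
That's 1 dB above the -6 dBV threshold.
Undo the ratio: input overshoot = 1 × 3 = 3 dB, giving input = -3 dBV.

-3 dBV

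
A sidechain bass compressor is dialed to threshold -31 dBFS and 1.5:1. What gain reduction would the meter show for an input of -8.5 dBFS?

7.5 dB

The signal is 22.5 dB above threshold.
After 1.5:1 compression the overshoot becomes 22.5/1.5 = 15 dB.
GR = overshoot in − overshoot out = 22.5 − 15 = 7.5 dB.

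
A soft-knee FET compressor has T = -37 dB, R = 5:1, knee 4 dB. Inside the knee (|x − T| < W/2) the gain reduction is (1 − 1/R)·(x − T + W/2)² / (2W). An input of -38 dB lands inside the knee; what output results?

-38.1 dB

x − T + W/2 = -38 − (-37) + 2 = 1.
GR = (1 − 1/5) × 1² / 8 = 0.8 × 1 / 8 = 0.1 dB.
Output = -38 − 0.1 = -38.1 dB.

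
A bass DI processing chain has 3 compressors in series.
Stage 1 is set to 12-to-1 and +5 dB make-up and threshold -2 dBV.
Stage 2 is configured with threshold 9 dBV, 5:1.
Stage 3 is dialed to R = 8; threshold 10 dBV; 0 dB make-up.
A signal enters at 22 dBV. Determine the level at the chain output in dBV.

5 dBV

Stage 1: overshoot 24 dB → 24/12 = 2 dB → 0 dBV; +5 dB make-up → 5 dBV.
Stage 2: 5 dBV is at or below the 9 dBV threshold — no compression; output 5 dBV.
Stage 3: 5 dBV ≤ 10 dBV, so stage 3 doesn't engage; output 5 dBV.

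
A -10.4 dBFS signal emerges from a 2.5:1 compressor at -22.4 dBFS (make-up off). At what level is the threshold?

-30.4 dBFS

Gain reduction = -10.4 − (-22.4) = 12 dB; output overshoot = GR / (R − 1) = 12 / 1.5 = 8 dB.
Threshold = output − output overshoot = -22.4 − 8 = -30.4 dBFS.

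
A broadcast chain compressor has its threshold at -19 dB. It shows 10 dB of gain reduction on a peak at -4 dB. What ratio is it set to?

Input overshoot = -4 − (-19) = 15 dB.
Output overshoot = 15 − 10 = 5 dB.
Ratio = input overshoot / output overshoot = 15 / 5 = 3.

3:1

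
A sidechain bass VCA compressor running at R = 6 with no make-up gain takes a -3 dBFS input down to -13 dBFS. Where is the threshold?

-15 dBFS

Input is 12 dB above T (since output overshoot × R = input overshoot: (-13 − T)·6 = -3 − T gives T = -15 dBFS).
Check: -15 + (-3 − (-15))/6 = -15 + 2 = -13 dBFS. ✓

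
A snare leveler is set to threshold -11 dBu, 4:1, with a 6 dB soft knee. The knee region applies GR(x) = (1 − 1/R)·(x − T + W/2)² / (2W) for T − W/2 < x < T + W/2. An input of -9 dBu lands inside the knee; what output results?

-10.5625 dBu

x − T + W/2 = -9 − (-11) + 3 = 5.
GR = (1 − 1/4) × 5² / 12 = 0.75 × 25 / 12 = 1.5625 dB.
Output = -9 − 1.5625 = -10.5625 dBu.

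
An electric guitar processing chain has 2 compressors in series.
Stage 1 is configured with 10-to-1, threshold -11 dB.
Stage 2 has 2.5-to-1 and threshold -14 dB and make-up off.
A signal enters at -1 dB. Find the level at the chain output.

Stage 1: 10 dB above -11 dB, reduced 10:1 to 1 dB above → -10 dB.
Stage 2: overshoot 4 dB → 4/2.5 = 1.6 dB → -12.4 dB.

-12.4 dB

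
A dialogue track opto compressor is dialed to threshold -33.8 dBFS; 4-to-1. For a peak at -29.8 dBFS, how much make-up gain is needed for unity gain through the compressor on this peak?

3 dB

Without make-up, output = threshold + overshoot/4 = -33.8 + 1 = -32.8 dBFS.
Gap to target: 3 dB.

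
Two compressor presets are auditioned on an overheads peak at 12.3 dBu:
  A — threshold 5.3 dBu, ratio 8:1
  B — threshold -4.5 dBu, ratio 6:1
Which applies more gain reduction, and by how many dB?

B, by 7.875 dB

A: GR = 7 − 7/8 = 6.125 dB.
B: GR = 16.8 − 16.8/6 = 14 dB.
B reduces 7.875 dB more.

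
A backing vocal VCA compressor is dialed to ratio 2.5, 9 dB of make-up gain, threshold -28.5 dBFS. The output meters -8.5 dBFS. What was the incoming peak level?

-1 dBFS

Stripping the +9 dB make-up gives -17.5 dBFS at the gain stage.
That's 11 dB above the -28.5 dBFS threshold.
Undo the ratio: input overshoot = 11 × 2.5 = 27.5 dB, giving input = -1 dBFS.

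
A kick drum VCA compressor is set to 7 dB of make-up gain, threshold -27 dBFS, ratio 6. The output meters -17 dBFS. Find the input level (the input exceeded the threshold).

Stripping the +7 dB make-up gives -24 dBFS at the gain stage.
Post-compression overshoot = -24 − (-27) = 3 dB.
Input overshoot = R × output overshoot = 18 dB → input = -27 + 18 = -9 dBFS.

-9 dBFS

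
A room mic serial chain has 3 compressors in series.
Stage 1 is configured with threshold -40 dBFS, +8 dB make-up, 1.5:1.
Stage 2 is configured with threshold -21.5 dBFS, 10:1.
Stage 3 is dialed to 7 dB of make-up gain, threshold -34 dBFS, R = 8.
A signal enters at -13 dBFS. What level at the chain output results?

-25.34375 dBFS

Stage 1: 27 dB above -40 dBFS, reduced 1.5:1 to 18 dB above → -22 dBFS; +8 dB make-up → -14 dBFS.
Stage 2: 7.5 dB above -21.5 dBFS, reduced 10:1 to 0.75 dB above → -20.75 dBFS.
Stage 3: overshoot 13.25 dB → 13.25/8 = 1.65625 dB → -32.34375 dBFS; +7 dB make-up → -25.34375 dBFS.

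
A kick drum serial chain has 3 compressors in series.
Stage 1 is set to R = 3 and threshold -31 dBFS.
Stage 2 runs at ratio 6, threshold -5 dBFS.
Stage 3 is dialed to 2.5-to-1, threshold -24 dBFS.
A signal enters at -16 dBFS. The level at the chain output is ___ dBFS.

Stage 1: overshoot 15 dB → 15/3 = 5 dB → -26 dBFS.
Stage 2: -26 dBFS is at or below the -5 dBFS threshold — no compression; output -26 dBFS.
Stage 3: below threshold (-26 ≤ -24); passes unchanged; output -26 dBFS.

-26 dBFS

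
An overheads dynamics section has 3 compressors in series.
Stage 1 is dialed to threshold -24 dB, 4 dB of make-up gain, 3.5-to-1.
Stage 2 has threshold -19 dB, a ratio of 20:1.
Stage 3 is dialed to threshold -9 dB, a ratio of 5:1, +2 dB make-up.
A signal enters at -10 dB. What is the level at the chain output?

-16.85 dB

Stage 1: overshoot 14 dB → 14/3.5 = 4 dB → -20 dB; +4 dB make-up → -16 dB.
Stage 2: overshoot 3 dB → 3/20 = 0.15 dB → -18.85 dB.
Stage 3: below threshold (-18.85 ≤ -9); passes unchanged; make-up brings it to -16.85 dB.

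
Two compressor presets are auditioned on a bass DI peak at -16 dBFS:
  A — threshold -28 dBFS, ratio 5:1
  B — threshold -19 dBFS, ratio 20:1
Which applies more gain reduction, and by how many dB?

A, by 6.75 dB

A: overshoot 12 dB → output overshoot 2.4 dB → GR 9.6 dB.
B: overshoot 3 dB → output overshoot 0.15 dB → GR 2.85 dB.
A applies 6.75 dB more gain reduction.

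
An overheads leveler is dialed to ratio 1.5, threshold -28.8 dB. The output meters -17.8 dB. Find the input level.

That's 11 dB above the -28.8 dB threshold.
Input overshoot = R × output overshoot = 16.5 dB → input = -28.8 + 16.5 = -12.3 dB.

-12.3 dB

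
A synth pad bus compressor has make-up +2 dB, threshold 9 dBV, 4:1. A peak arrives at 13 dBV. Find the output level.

The input is 4 dB above the 9 dBV threshold.
At 4:1 the overshoot is divided by 4, leaving 1 dB above threshold.
So the level is 9 + 1 = 10 dBV; make-up adds 2 dB, giving 12 dBV.

12 dBV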